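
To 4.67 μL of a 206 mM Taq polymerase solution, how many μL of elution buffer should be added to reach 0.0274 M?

30.4 μL

0.0274 M = 27.4 mM.
V₂ = C₁V₁/C₂ = 206 × 4.67 / 27.4 = 35.1 μL.
Diluent to add = V₂ − V₁ = 35.1 − 4.67 = 30.4 μL.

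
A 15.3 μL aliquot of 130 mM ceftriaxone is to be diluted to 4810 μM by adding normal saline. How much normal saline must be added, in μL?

4810 μM = 4.81 mM.
V₂ = C₁V₁/C₂ = 130 × 15.3 / 4.81 = 414 μL.
Diluent to add = V₂ − V₁ = 414 − 15.3 = 398 μL.

398 μL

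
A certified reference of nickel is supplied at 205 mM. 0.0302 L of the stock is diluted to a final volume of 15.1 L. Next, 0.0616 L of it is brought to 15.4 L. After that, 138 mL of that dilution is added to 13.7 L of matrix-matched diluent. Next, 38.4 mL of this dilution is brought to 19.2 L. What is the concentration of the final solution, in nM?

0.0327 nM

Overall dilution factor = 500 × 250 × 100.3 × 500 = 6.27 × 10⁹.
205 mM / 6.27 × 10⁹ = 3.27 × 10⁻⁸ mM = 0.0327 nM.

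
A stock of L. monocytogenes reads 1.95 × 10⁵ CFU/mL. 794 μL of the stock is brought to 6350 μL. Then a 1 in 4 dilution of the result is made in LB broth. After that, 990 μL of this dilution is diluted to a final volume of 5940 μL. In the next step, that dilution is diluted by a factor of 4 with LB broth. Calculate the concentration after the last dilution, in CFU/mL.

Overall dilution factor = 7.997 × 4 × 6 × 4 = 768.
1.95 × 10⁵ CFU/mL / 768 = 254 CFU/mL.

254 CFU/mL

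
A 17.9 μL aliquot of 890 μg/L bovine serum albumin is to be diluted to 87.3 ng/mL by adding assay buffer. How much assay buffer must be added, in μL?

87.3 ng/mL = 87.3 μg/L.
V₂ = C₁V₁/C₂ = 890 × 17.9 / 87.3 = 182 μL.
Diluent to add = V₂ − V₁ = 182 − 17.9 = 165 μL.

165 μL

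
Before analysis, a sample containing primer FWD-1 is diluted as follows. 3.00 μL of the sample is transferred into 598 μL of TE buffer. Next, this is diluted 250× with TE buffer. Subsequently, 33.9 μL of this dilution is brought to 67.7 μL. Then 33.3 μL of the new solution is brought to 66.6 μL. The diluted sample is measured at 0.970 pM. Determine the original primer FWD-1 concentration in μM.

Overall dilution factor = 200.3 × 250 × 1.997 × 2 = 2.00 × 10⁵.
Original = 0.970 pM × 2.00 × 10⁵ = 1.94 × 10⁵ pM = 0.194 μM.

0.194 μM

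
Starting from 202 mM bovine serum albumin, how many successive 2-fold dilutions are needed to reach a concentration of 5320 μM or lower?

6

Need 2ⁿ ≥ 38.0, so n ≥ log(38.0)/log(2) = 5.25.
Minimum whole steps: n = 6.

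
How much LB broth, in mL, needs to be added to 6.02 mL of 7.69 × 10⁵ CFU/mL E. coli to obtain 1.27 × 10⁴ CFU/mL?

V₂ = C₁V₁/C₂ = 7.69 × 10⁵ × 6.02 / 1.27 × 10⁴ = 365 mL.
Diluent to add = V₂ − V₁ = 365 − 6.02 = 358 mL.

358 mL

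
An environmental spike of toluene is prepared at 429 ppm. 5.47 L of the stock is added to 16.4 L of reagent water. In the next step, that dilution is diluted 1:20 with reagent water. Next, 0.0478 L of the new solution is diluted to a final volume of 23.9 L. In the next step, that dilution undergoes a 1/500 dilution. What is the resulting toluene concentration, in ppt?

Overall dilution factor = 3.998 × 20 × 500 × 500 = 2.00 × 10⁷.
429 ppm / 2.00 × 10⁷ = 2.15 × 10⁻⁵ ppm = 21.5 ppt.

21.5 ppt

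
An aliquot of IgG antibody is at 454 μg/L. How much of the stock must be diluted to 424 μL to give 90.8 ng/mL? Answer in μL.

90.8 ng/mL = 90.8 μg/L.
V₁ = C₂V₂/C₁ = 90.8 × 424 / 454 = 84.8 μL.

84.8 μL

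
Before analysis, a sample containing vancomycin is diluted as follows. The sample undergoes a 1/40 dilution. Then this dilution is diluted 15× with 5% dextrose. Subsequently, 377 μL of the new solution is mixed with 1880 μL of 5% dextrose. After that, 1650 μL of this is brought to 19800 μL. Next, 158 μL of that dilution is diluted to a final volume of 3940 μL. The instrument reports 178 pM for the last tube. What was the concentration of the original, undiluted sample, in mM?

0.191 mM

Overall dilution factor = 40 × 15 × 5.987 × 12 × 24.94 = 1.07 × 10⁶.
Original = 178 pM × 1.07 × 10⁶ = 1.91 × 10⁸ pM = 0.191 mM.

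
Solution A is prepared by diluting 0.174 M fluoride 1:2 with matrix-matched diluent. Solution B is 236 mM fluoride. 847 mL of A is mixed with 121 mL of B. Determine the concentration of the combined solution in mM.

C_A = 0.174 M / 2 = 0.0870 M.
C_B = 236 mM = 0.236 M.
C_mix = (C_A·V_A + C_B·V_B)/(V_A + V_B) = (0.0870×847 + 0.236×121) / 968.0 = 0.106 M = 106 mM.

106 mM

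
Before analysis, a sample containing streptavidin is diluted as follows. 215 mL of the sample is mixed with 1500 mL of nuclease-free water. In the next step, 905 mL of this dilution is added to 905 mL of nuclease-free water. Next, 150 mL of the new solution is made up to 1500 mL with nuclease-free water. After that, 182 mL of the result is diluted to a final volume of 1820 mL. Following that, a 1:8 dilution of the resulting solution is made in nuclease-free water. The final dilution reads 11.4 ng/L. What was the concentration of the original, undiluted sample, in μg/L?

Overall dilution factor = 7.977 × 2 × 10 × 10 × 8 = 1.28 × 10⁴.
Original = 11.4 ng/L × 1.28 × 10⁴ = 1.45 × 10⁵ ng/L = 145 μg/L.

145 μg/L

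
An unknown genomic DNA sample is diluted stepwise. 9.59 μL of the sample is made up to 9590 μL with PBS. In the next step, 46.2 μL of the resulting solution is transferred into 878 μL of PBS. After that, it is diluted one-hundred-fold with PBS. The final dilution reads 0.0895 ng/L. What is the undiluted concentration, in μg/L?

Overall dilution factor = 1000 × 20.00 × 100 = 2.00 × 10⁶.
Original = 0.0895 ng/L × 2.00 × 10⁶ = 1.79 × 10⁵ ng/L = 179 μg/L.

179 μg/L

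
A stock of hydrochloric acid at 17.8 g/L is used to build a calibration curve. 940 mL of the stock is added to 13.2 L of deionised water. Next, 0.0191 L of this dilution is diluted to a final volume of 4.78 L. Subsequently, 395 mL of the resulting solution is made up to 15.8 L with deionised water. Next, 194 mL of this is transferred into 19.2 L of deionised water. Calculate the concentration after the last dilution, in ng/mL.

1.18 ng/mL

Overall dilution factor = 15.04 × 250.3 × 40 × 99.97 = 1.51 × 10⁷.
17.8 g/L / 1.51 × 10⁷ = 1.18 × 10⁻⁶ g/L = 1.18 ng/mL.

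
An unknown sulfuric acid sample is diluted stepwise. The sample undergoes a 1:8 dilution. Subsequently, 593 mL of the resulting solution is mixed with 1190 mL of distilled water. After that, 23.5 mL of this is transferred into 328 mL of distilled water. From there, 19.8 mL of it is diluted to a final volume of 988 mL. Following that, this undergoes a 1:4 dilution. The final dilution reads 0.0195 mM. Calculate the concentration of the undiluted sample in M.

1.40 M

Overall dilution factor = 8 × 3.007 × 14.96 × 49.90 × 4 = 7.18 × 10⁴.
Original = 0.0195 mM × 7.18 × 10⁴ = 1400 mM = 1.40 M.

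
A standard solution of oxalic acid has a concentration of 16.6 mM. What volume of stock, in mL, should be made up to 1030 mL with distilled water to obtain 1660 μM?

1660 μM = 1.66 mM.
V₁ = C₂V₂/C₁ = 1.66 × 1030 / 16.6 = 103 mL.

103 mL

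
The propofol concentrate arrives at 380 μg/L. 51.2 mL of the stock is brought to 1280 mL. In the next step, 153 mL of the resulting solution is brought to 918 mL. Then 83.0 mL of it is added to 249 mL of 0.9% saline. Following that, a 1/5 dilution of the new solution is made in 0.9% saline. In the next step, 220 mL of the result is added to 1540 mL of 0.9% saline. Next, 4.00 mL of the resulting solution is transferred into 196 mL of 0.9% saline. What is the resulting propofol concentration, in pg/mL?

0.317 pg/mL

Overall dilution factor = 25 × 6 × 4 × 5 × 8 × 50 = 1.20 × 10⁶.
380 μg/L / 1.20 × 10⁶ = 3.17 × 10⁻⁴ μg/L = 0.317 pg/mL.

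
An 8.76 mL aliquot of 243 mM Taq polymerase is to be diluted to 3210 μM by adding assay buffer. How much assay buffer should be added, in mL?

654 mL

3210 μM = 3.21 mM.
V₂ = C₁V₁/C₂ = 243 × 8.76 / 3.21 = 663 mL.
Diluent to add = V₂ − V₁ = 663 − 8.76 = 654 mL.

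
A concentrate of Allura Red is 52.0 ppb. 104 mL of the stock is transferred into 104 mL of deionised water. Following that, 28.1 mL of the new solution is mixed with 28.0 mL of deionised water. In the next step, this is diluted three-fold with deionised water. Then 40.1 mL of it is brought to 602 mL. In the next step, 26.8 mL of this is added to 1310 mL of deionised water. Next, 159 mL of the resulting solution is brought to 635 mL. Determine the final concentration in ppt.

1.45 ppt

Overall dilution factor = 2 × 1.996 × 3 × 15.01 × 49.88 × 3.994 = 3.58 × 10⁴.
52.0 ppb / 3.58 × 10⁴ = 1.45 × 10⁻³ ppb = 1.45 ppt.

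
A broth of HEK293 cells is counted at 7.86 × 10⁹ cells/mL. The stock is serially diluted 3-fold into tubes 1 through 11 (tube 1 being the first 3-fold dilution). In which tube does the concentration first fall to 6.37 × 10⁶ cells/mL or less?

Tube n has concentration 7.86 × 10⁹ cells/mL / 3ⁿ.
Need 3ⁿ ≥ 7.86 × 10⁹ cells/mL / 6.37 × 10⁶ cells/mL = 1234, so n ≥ 6.48.
First such tube: n = 7.

tube 7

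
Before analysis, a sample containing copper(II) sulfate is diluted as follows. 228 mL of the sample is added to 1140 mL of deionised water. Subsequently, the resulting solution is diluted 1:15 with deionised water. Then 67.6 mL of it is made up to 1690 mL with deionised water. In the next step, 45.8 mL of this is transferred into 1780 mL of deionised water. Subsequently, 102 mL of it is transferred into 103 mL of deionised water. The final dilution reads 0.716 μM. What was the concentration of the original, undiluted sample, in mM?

129 mM

Overall dilution factor = 6 × 15 × 25 × 39.86 × 2.010 = 1.80 × 10⁵.
Original = 0.716 μM × 1.80 × 10⁵ = 1.29 × 10⁵ μM = 129 mM.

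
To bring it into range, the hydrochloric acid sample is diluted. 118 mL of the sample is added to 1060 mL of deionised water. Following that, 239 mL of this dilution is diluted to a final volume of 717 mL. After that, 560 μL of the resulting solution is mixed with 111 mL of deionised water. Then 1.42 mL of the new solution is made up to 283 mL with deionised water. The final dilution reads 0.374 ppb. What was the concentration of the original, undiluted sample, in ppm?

445 ppm

Overall dilution factor = 9.983 × 3 × 199.2 × 199.3 = 1.19 × 10⁶.
Original = 0.374 ppb × 1.19 × 10⁶ = 4.45 × 10⁵ ppb = 445 ppm.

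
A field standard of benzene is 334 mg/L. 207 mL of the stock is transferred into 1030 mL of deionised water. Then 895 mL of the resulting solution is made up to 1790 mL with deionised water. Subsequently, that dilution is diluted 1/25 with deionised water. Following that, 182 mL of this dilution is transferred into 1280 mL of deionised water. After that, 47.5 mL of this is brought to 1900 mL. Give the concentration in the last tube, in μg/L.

Overall dilution factor = 5.976 × 2 × 25 × 8.033 × 40 = 9.60 × 10⁴.
334 mg/L / 9.60 × 10⁴ = 3.48 × 10⁻³ mg/L = 3.48 μg/L.

3.48 μg/L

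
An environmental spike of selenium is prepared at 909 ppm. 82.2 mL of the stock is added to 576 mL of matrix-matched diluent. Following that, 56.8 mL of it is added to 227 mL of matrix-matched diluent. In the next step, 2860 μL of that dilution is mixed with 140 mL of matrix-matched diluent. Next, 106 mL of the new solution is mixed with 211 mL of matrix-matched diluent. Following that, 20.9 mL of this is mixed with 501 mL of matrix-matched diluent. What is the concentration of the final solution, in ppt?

Overall dilution factor = 8.007 × 4.996 × 49.95 × 2.991 × 24.97 = 1.49 × 10⁵.
909 ppm / 1.49 × 10⁵ = 6.09 × 10⁻³ ppm = 6090 ppt.

6090 ppt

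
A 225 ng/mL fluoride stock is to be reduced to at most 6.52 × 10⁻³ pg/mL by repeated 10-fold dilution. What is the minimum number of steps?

Need 10ⁿ ≥ 3.45 × 10⁷, so n ≥ log(3.45 × 10⁷)/log(10) = 7.54.
Minimum whole steps: n = 8.

8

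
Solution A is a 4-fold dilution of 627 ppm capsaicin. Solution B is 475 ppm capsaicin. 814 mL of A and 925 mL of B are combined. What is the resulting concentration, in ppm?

C_A = 627 ppm / 4 = 157 ppm.
C_mix = (C_A·V_A + C_B·V_B)/(V_A + V_B) = (157×814 + 475×925) / 1739 = 326 ppm.

326 ppm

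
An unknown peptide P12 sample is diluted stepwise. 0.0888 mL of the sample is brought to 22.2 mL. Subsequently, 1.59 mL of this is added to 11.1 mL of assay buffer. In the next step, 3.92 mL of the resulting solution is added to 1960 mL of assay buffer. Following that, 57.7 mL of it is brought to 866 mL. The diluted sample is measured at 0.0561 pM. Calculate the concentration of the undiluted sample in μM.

0.842 μM

Overall dilution factor = 250 × 7.981 × 501 × 15.01 = 1.50 × 10⁷.
Original = 0.0561 pM × 1.50 × 10⁷ = 8.42 × 10⁵ pM = 0.842 μM.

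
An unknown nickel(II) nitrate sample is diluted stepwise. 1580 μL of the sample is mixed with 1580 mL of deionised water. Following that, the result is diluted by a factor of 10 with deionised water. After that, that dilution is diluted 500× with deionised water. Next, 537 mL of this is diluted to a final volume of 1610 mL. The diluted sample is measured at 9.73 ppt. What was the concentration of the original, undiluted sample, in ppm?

Overall dilution factor = 1001 × 10 × 500 × 2.998 = 1.50 × 10⁷.
Original = 9.73 ppt × 1.50 × 10⁷ = 1.46 × 10⁸ ppt = 146 ppm.

146 ppm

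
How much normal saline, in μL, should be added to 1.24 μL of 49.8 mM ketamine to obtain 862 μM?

70.4 μL

862 μM = 0.862 mM.
V₂ = C₁V₁/C₂ = 49.8 × 1.24 / 0.862 = 71.6 μL.
Diluent to add = V₂ − V₁ = 71.6 − 1.24 = 70.4 μL.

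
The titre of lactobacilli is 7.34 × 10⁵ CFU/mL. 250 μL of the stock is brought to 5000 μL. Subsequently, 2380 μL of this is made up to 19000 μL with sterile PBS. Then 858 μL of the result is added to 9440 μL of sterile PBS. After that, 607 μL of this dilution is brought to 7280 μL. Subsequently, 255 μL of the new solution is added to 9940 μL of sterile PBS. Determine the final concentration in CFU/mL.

Overall dilution factor = 20 × 7.983 × 12.00 × 11.99 × 39.98 = 9.19 × 10⁵.
7.34 × 10⁵ CFU/mL / 9.19 × 10⁵ = 0.799 CFU/mL.

0.799 CFU/mL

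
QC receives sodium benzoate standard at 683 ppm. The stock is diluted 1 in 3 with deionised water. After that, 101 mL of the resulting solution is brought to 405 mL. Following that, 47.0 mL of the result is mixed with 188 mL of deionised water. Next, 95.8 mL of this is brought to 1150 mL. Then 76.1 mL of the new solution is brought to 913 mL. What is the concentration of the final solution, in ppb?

78.8 ppb

Overall dilution factor = 3 × 4.010 × 5 × 12.00 × 12.00 = 8663.
683 ppm / 8663 = 0.0788 ppm = 78.8 ppb.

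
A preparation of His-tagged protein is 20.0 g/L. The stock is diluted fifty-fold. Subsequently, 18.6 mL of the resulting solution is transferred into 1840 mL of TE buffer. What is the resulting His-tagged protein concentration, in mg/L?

Overall dilution factor = 50 × 99.92 = 4996.
20.0 g/L / 4996 = 4.00 × 10⁻³ g/L = 4.00 mg/L.

4.00 mg/L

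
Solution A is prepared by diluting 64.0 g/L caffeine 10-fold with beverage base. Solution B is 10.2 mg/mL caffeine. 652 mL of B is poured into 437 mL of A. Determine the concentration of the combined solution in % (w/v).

C_A = 64.0 g/L / 10 = 6.40 g/L.
C_B = 10.2 mg/mL = 10.2 g/L.
C_mix = (C_A·V_A + C_B·V_B)/(V_A + V_B) = (6.40×437 + 10.2×652) / 1089 = 8.68 g/L = 0.868 % (w/v).

0.868 % (w/v)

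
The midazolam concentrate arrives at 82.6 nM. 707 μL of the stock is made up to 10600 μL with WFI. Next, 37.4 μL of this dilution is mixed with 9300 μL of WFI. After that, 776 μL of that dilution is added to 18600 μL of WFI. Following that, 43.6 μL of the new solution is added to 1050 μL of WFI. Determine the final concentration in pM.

0.0352 pM

Overall dilution factor = 14.99 × 249.7 × 24.97 × 25.08 = 2.34 × 10⁶.
82.6 nM / 2.34 × 10⁶ = 3.52 × 10⁻⁵ nM = 0.0352 pM.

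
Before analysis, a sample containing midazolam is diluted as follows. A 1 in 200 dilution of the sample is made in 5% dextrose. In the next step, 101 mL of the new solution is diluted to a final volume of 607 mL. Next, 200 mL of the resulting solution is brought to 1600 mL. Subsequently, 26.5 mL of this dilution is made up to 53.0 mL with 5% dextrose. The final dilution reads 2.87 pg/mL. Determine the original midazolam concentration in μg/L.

55.2 μg/L

Overall dilution factor = 200 × 6.010 × 8 × 2 = 1.92 × 10⁴.
Original = 2.87 pg/mL × 1.92 × 10⁴ = 5.52 × 10⁴ pg/mL = 55.2 μg/L.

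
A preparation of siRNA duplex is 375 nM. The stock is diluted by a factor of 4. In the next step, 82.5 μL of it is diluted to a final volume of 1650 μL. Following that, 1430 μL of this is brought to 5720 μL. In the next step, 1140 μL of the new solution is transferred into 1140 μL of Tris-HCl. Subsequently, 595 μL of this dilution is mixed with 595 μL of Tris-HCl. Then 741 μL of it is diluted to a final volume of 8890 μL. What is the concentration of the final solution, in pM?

24.4 pM

Overall dilution factor = 4 × 20 × 4 × 2 × 2 × 12.00 = 1.54 × 10⁴.
375 nM / 1.54 × 10⁴ = 0.0244 nM = 24.4 pM.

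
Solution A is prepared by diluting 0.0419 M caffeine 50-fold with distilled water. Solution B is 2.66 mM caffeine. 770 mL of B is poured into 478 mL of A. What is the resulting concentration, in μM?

1960 μM

C_A = 0.0419 M / 50 = 8.38 × 10⁻⁴ M.
C_B = 2.66 mM = 2.66 × 10⁻³ M.
C_mix = (C_A·V_A + C_B·V_B)/(V_A + V_B) = (8.38 × 10⁻⁴×478 + 2.66 × 10⁻³×770) / 1248 = 1.96 × 10⁻³ M = 1960 μM.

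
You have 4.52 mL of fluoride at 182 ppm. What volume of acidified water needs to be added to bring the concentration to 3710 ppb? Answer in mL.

217 mL

3710 ppb = 3.71 ppm.
V₂ = C₁V₁/C₂ = 182 × 4.52 / 3.71 = 222 mL.
Diluent to add = V₂ − V₁ = 222 − 4.52 = 217 mL.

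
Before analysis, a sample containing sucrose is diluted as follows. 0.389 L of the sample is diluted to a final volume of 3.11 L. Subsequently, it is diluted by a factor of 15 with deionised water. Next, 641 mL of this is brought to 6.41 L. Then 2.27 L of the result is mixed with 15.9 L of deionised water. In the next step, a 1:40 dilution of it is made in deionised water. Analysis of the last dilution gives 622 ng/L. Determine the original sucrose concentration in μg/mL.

Overall dilution factor = 7.995 × 15 × 10 × 8.004 × 40 = 3.84 × 10⁵.
Original = 622 ng/L × 3.84 × 10⁵ = 2.39 × 10⁸ ng/L = 239 μg/mL.

239 μg/mL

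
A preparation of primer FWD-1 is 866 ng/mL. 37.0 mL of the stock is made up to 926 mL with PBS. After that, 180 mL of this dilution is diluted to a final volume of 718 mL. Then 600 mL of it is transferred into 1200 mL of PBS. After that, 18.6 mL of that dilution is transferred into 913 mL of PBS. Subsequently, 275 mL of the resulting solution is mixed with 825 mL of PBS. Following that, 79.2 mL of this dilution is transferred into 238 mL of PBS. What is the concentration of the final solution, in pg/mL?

Overall dilution factor = 25.03 × 3.989 × 3 × 50.09 × 4 × 4.005 = 2.40 × 10⁵.
866 ng/mL / 2.40 × 10⁵ = 3.60 × 10⁻³ ng/mL = 3.60 pg/mL.

3.60 pg/mL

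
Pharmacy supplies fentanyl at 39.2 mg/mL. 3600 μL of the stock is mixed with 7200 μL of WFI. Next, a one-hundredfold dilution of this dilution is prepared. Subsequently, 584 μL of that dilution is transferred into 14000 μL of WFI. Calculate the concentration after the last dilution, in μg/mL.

5.23 μg/mL

Overall dilution factor = 3 × 100 × 24.97 = 7492.
39.2 mg/mL / 7492 = 5.23 × 10⁻³ mg/mL = 5.23 μg/mL.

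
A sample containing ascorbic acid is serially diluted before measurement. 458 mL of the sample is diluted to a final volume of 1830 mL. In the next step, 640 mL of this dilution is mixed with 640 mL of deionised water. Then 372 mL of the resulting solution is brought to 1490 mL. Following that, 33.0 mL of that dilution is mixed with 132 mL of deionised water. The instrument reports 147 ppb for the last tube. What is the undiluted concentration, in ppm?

23.5 ppm

Overall dilution factor = 3.996 × 2 × 4.005 × 5 = 160.
Original = 147 ppb × 160 = 2.35 × 10⁴ ppb = 23.5 ppm.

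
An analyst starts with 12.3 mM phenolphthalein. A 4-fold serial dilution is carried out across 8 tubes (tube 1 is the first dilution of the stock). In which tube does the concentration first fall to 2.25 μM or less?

tube 7

Tube n has concentration 12.3 mM / 4ⁿ.
Need 4ⁿ ≥ 12.3 mM / 2.25 μM = 5467, so n ≥ 6.21.
First such tube: n = 7.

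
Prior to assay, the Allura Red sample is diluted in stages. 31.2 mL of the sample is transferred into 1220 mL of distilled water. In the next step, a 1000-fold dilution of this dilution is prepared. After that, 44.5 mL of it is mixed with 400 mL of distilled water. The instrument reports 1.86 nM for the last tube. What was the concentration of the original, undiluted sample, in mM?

0.745 mM

Overall dilution factor = 40.10 × 1000 × 9.989 = 4.01 × 10⁵.
Original = 1.86 nM × 4.01 × 10⁵ = 7.45 × 10⁵ nM = 0.745 mM.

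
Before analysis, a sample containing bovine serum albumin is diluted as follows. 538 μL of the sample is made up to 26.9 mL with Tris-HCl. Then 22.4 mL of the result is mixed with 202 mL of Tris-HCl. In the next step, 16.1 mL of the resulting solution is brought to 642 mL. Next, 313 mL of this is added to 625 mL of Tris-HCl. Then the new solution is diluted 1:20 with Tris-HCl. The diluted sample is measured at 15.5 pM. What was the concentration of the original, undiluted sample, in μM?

18.6 μM

Overall dilution factor = 50 × 10.02 × 39.88 × 2.997 × 20 = 1.20 × 10⁶.
Original = 15.5 pM × 1.20 × 10⁶ = 1.86 × 10⁷ pM = 18.6 μM.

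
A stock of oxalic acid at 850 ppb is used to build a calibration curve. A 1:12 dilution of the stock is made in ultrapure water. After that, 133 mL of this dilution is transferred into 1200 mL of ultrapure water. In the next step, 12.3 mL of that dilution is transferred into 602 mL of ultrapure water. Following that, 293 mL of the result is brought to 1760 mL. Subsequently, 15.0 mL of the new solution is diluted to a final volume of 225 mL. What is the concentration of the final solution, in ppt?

1.57 ppt

Overall dilution factor = 12 × 10.02 × 49.94 × 6.007 × 15 = 5.41 × 10⁵.
850 ppb / 5.41 × 10⁵ = 1.57 × 10⁻³ ppb = 1.57 ppt.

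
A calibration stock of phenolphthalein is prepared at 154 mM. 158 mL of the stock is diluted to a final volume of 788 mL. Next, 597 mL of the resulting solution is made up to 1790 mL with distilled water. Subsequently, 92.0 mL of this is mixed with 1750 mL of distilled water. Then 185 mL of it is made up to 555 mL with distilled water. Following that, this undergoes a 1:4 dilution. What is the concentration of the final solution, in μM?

42.9 μM

Overall dilution factor = 4.987 × 2.998 × 20.02 × 3 × 4 = 3593.
154 mM / 3593 = 0.0429 mM = 42.9 μM.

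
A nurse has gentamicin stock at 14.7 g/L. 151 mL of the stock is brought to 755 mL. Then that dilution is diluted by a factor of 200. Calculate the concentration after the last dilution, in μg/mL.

14.7 μg/mL

Overall dilution factor = 5 × 200 = 1000.
14.7 g/L / 1000 = 0.0147 g/L = 14.7 μg/mL.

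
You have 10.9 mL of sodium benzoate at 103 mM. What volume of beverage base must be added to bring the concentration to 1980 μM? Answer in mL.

1980 μM = 1.98 mM.
V₂ = C₁V₁/C₂ = 103 × 10.9 / 1.98 = 567 mL.
Diluent to add = V₂ − V₁ = 567 − 10.9 = 556 mL.

556 mL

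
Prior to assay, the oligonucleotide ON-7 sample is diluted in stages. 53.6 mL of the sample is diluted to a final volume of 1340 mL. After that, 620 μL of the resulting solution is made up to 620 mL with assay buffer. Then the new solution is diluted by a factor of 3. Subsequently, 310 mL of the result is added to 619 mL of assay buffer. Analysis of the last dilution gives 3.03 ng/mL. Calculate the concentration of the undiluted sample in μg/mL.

681 μg/mL

Overall dilution factor = 25 × 1000 × 3 × 2.997 = 2.25 × 10⁵.
Original = 3.03 ng/mL × 2.25 × 10⁵ = 6.81 × 10⁵ ng/mL = 681 μg/mL.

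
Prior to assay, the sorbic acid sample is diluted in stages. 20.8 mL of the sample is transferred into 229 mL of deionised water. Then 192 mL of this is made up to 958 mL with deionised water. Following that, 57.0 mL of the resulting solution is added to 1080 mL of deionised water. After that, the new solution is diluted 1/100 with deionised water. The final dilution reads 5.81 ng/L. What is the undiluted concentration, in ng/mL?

694 ng/mL

Overall dilution factor = 12.01 × 4.990 × 19.95 × 100 = 1.20 × 10⁵.
Original = 5.81 ng/L × 1.20 × 10⁵ = 6.94 × 10⁵ ng/L = 694 ng/mL.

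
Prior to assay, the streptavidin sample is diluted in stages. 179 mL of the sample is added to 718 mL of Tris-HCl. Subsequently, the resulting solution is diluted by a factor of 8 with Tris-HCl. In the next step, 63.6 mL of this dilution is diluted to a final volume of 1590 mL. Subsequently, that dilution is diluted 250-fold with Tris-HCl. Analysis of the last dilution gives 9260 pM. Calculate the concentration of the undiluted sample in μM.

Overall dilution factor = 5.011 × 8 × 25 × 250 = 2.51 × 10⁵.
Original = 9260 pM × 2.51 × 10⁵ = 2.32 × 10⁹ pM = 2320 μM.

2320 μM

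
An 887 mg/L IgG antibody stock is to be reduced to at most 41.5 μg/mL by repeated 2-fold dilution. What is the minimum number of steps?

Need 2ⁿ ≥ 21.4, so n ≥ log(21.4)/log(2) = 4.42.
Minimum whole steps: n = 5.

5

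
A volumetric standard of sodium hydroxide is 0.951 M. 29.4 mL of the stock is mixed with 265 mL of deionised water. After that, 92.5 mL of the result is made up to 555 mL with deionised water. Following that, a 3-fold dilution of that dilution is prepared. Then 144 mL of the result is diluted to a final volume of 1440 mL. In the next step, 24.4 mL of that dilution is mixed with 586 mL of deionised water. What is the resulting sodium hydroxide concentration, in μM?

Overall dilution factor = 10.01 × 6 × 3 × 10 × 25.02 = 4.51 × 10⁴.
0.951 M / 4.51 × 10⁴ = 2.11 × 10⁻⁵ M = 21.1 μM.

21.1 μM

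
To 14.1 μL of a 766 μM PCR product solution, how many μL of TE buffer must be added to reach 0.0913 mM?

0.0913 mM = 91.3 μM.
V₂ = C₁V₁/C₂ = 766 × 14.1 / 91.3 = 118 μL.
Diluent to add = V₂ − V₁ = 118 − 14.1 = 104 μL.

104 μL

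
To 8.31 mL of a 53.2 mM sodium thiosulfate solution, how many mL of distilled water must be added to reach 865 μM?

865 μM = 0.865 mM.
V₂ = C₁V₁/C₂ = 53.2 × 8.31 / 0.865 = 511 mL.
Diluent to add = V₂ − V₁ = 511 − 8.31 = 503 mL.

503 mL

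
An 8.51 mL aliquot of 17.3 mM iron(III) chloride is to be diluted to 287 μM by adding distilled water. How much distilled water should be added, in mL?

504 mL

287 μM = 0.287 mM.
V₂ = C₁V₁/C₂ = 17.3 × 8.51 / 0.287 = 513 mL.
Diluent to add = V₂ − V₁ = 513 − 8.51 = 504 mL.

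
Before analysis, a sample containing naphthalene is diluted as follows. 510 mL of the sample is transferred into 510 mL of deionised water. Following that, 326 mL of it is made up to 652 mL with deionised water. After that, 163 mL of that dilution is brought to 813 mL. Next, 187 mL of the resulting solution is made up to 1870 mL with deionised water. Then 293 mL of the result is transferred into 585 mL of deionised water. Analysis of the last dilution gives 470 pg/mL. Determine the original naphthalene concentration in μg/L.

281 μg/L

Overall dilution factor = 2 × 2 × 4.988 × 10 × 2.997 = 598.
Original = 470 pg/mL × 598 = 2.81 × 10⁵ pg/mL = 281 μg/L.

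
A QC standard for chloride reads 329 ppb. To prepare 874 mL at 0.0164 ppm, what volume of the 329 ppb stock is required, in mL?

0.0164 ppm = 16.4 ppb.
V₁ = C₂V₂/C₁ = 16.4 × 874 / 329 = 43.6 mL.

43.6 mL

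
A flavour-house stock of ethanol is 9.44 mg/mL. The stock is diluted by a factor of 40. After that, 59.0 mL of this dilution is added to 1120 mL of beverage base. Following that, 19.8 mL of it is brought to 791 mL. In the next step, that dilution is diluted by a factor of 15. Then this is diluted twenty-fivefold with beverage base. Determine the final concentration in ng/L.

Overall dilution factor = 40 × 19.98 × 39.95 × 15 × 25 = 1.20 × 10⁷.
9.44 mg/mL / 1.20 × 10⁷ = 7.88 × 10⁻⁷ mg/mL = 788 ng/L.

788 ng/L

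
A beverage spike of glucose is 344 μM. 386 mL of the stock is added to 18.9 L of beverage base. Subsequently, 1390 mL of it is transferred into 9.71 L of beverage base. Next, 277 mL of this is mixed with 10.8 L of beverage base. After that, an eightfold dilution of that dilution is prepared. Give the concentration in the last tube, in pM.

Overall dilution factor = 49.96 × 7.986 × 39.99 × 8 = 1.28 × 10⁵.
344 μM / 1.28 × 10⁵ = 2.70 × 10⁻³ μM = 2700 pM.

2700 pM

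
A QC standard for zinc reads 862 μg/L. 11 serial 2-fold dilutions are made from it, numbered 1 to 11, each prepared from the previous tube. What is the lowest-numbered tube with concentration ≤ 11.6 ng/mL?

Tube n has concentration 862 μg/L / 2ⁿ.
Need 2ⁿ ≥ 862 μg/L / 11.6 ng/mL = 74.3, so n ≥ 6.22.
First such tube: n = 7.

tube 7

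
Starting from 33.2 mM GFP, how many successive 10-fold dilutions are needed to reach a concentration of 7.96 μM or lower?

Need 10ⁿ ≥ 4171, so n ≥ log(4171)/log(10) = 3.62.
Minimum whole steps: n = 4.

4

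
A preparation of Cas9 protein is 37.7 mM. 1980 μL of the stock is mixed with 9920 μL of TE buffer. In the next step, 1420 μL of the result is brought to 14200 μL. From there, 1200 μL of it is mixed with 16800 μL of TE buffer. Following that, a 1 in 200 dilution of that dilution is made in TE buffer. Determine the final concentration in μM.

0.209 μM

Overall dilution factor = 6.010 × 10 × 15 × 200 = 1.80 × 10⁵.
37.7 mM / 1.80 × 10⁵ = 2.09 × 10⁻⁴ mM = 0.209 μM.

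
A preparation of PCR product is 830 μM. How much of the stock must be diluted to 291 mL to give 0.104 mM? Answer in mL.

36.5 mL

0.104 mM = 104 μM.
V₁ = C₂V₂/C₁ = 104 × 291 / 830 = 36.5 mL.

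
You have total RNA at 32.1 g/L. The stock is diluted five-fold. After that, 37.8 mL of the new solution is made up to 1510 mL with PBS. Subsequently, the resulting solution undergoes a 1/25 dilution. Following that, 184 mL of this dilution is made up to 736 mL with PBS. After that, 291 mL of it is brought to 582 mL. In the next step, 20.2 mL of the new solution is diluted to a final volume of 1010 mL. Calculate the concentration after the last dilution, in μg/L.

Overall dilution factor = 5 × 39.95 × 25 × 4 × 2 × 50 = 2.00 × 10⁶.
32.1 g/L / 2.00 × 10⁶ = 1.61 × 10⁻⁵ g/L = 16.1 μg/L.

16.1 μg/L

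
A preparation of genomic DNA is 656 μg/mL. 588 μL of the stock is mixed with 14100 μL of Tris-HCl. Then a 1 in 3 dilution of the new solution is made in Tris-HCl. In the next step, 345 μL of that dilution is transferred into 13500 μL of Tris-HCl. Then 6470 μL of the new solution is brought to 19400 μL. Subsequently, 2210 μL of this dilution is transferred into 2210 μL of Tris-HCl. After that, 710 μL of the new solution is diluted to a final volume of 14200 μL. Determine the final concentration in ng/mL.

Overall dilution factor = 24.98 × 3 × 40.13 × 2.998 × 2 × 20 = 3.61 × 10⁵.
656 μg/mL / 3.61 × 10⁵ = 1.82 × 10⁻³ μg/mL = 1.82 ng/mL.

1.82 ng/mL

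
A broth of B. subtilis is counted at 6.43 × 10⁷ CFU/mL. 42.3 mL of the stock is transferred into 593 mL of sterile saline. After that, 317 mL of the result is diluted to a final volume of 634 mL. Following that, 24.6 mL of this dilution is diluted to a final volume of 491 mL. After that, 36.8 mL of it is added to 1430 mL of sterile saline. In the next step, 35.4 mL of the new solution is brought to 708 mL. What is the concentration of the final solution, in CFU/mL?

Overall dilution factor = 15.02 × 2 × 19.96 × 39.86 × 20 = 4.78 × 10⁵.
6.43 × 10⁷ CFU/mL / 4.78 × 10⁵ = 135 CFU/mL.

135 CFU/mL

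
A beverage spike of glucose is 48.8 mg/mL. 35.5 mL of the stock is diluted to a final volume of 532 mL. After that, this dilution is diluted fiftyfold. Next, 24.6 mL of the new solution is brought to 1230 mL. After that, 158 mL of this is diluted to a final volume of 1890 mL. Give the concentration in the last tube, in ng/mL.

Overall dilution factor = 14.99 × 50 × 50 × 11.96 = 4.48 × 10⁵.
48.8 mg/mL / 4.48 × 10⁵ = 1.09 × 10⁻⁴ mg/mL = 109 ng/mL.

109 ng/mL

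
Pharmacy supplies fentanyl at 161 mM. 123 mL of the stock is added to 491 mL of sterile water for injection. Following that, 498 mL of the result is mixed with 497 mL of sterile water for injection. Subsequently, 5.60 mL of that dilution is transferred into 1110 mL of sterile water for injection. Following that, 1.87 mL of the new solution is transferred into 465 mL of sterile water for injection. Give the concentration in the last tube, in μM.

Overall dilution factor = 4.992 × 1.998 × 199.2 × 249.7 = 4.96 × 10⁵.
161 mM / 4.96 × 10⁵ = 3.25 × 10⁻⁴ mM = 0.325 μM.

0.325 μM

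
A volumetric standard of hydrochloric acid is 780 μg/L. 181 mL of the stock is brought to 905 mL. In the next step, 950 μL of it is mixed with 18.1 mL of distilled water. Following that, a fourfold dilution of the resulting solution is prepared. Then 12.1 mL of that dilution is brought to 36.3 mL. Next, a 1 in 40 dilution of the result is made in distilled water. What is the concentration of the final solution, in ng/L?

Overall dilution factor = 5 × 20.05 × 4 × 3 × 40 = 4.81 × 10⁴.
780 μg/L / 4.81 × 10⁴ = 0.0162 μg/L = 16.2 ng/L.

16.2 ng/L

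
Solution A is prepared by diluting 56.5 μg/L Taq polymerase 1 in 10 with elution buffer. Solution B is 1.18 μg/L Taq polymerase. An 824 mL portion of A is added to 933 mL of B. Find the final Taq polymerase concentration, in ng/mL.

3.28 ng/mL

C_A = 56.5 μg/L / 10 = 5.65 μg/L.
C_mix = (C_A·V_A + C_B·V_B)/(V_A + V_B) = (5.65×824 + 1.18×933) / 1757 = 3.28 μg/L = 3.28 ng/mL.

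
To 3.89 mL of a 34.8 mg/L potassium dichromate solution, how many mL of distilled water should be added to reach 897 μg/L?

897 μg/L = 0.897 mg/L.
V₂ = C₁V₁/C₂ = 34.8 × 3.89 / 0.897 = 151 mL.
Diluent to add = V₂ − V₁ = 151 − 3.89 = 147 mL.

147 mL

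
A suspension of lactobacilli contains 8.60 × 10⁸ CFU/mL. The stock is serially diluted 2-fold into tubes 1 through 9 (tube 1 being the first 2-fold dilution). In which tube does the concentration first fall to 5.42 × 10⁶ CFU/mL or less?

tube 8

Tube n has concentration 8.60 × 10⁸ CFU/mL / 2ⁿ.
Need 2ⁿ ≥ 8.60 × 10⁸ CFU/mL / 5.42 × 10⁶ CFU/mL = 159, so n ≥ 7.31.
First such tube: n = 8.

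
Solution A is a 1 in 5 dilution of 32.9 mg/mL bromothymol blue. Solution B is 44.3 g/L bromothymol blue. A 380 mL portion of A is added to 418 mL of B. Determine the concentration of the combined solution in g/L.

C_A = 32.9 mg/mL / 5 = 6.58 mg/mL.
C_B = 44.3 g/L = 44.3 mg/mL.
C_mix = (C_A·V_A + C_B·V_B)/(V_A + V_B) = (6.58×380 + 44.3×418) / 798.0 = 26.3 mg/mL = 26.3 g/L.

26.3 g/L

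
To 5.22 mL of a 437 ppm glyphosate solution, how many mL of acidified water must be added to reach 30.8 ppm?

68.8 mL

V₂ = C₁V₁/C₂ = 437 × 5.22 / 30.8 = 74.1 mL.
Diluent to add = V₂ − V₁ = 74.1 − 5.22 = 68.8 mL.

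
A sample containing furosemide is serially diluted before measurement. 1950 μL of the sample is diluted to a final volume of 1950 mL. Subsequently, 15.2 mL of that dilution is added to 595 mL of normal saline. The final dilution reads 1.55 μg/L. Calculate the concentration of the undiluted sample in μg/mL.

Overall dilution factor = 1000 × 40.14 = 4.01 × 10⁴.
Original = 1.55 μg/L × 4.01 × 10⁴ = 6.22 × 10⁴ μg/L = 62.2 μg/mL.

62.2 μg/mL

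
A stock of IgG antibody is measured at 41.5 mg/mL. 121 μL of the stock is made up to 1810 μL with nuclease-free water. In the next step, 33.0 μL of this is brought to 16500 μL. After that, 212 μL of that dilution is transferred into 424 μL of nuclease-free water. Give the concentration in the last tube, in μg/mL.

1.85 μg/mL

Overall dilution factor = 14.96 × 500 × 3 = 2.24 × 10⁴.
41.5 mg/mL / 2.24 × 10⁴ = 1.85 × 10⁻³ mg/mL = 1.85 μg/mL.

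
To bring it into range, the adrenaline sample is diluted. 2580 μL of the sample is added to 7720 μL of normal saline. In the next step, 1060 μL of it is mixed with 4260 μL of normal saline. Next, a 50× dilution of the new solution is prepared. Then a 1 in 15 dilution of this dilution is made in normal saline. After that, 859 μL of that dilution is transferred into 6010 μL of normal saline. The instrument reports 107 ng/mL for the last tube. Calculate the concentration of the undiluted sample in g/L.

Overall dilution factor = 3.992 × 5.019 × 50 × 15 × 7.997 = 1.20 × 10⁵.
Original = 107 ng/mL × 1.20 × 10⁵ = 1.29 × 10⁷ ng/mL = 12.9 g/L.

12.9 g/L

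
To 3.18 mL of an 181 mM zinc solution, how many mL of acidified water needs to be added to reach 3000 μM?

3000 μM = 3.00 mM.
V₂ = C₁V₁/C₂ = 181 × 3.18 / 3.00 = 192 mL.
Diluent to add = V₂ − V₁ = 192 − 3.18 = 189 mL.

189 mL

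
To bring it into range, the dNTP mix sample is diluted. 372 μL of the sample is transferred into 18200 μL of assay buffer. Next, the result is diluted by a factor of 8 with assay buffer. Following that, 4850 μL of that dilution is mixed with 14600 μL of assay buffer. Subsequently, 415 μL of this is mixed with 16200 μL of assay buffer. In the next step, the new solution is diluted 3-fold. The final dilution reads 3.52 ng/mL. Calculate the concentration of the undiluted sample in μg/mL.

677 μg/mL

Overall dilution factor = 49.92 × 8 × 4.010 × 40.04 × 3 = 1.92 × 10⁵.
Original = 3.52 ng/mL × 1.92 × 10⁵ = 6.77 × 10⁵ ng/mL = 677 μg/mL.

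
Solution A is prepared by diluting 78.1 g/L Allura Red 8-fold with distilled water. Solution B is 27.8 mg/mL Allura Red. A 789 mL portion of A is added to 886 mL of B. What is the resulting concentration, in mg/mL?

19.3 mg/mL

C_A = 78.1 g/L / 8 = 9.76 g/L.
C_B = 27.8 mg/mL = 27.8 g/L.
C_mix = (C_A·V_A + C_B·V_B)/(V_A + V_B) = (9.76×789 + 27.8×886) / 1675 = 19.3 g/L = 19.3 mg/mL.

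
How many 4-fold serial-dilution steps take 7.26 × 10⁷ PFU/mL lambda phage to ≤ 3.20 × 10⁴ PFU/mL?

Need 4ⁿ ≥ 2269, so n ≥ log(2269)/log(4) = 5.57.
Minimum whole steps: n = 6.

6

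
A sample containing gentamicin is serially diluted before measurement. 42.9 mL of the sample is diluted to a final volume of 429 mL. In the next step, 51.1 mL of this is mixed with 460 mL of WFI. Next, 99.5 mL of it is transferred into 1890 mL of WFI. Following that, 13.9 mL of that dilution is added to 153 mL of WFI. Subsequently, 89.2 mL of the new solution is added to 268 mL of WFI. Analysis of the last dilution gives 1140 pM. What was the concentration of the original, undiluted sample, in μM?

Overall dilution factor = 10 × 10.00 × 19.99 × 12.01 × 4.004 = 9.62 × 10⁴.
Original = 1140 pM × 9.62 × 10⁴ = 1.10 × 10⁸ pM = 110 μM.

110 μM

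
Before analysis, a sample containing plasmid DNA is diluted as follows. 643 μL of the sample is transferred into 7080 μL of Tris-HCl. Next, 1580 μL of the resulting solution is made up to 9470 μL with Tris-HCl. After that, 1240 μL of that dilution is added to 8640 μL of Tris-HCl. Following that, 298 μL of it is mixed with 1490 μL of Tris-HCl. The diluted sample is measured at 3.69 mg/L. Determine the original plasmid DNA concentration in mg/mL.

Overall dilution factor = 12.01 × 5.994 × 7.968 × 6 = 3442.
Original = 3.69 mg/L × 3442 = 1.27 × 10⁴ mg/L = 12.7 mg/mL.

12.7 mg/mL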